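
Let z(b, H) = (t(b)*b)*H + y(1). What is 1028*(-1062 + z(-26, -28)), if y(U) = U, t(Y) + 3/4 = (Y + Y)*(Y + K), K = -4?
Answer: 1165827044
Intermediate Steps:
t(Y) = -¾ + 2*Y*(-4 + Y) (t(Y) = -¾ + (Y + Y)*(Y - 4) = -¾ + (2*Y)*(-4 + Y) = -¾ + 2*Y*(-4 + Y))
z(b, H) = 1 + H*b*(-¾ - 8*b + 2*b²) (z(b, H) = ((-¾ - 8*b + 2*b²)*b)*H + 1 = (b*(-¾ - 8*b + 2*b²))*H + 1 = H*b*(-¾ - 8*b + 2*b²) + 1 = 1 + H*b*(-¾ - 8*b + 2*b²))
1028*(-1062 + z(-26, -28)) = 1028*(-1062 + (1 - ¼*(-28)*(-26)*(3 - 8*(-26)² + 32*(-26)))) = 1028*(-1062 + (1 - ¼*(-28)*(-26)*(3 - 8*676 - 832))) = 1028*(-1062 + (1 - ¼*(-28)*(-26)*(3 - 5408 - 832))) = 1028*(-1062 + (1 - ¼*(-28)*(-26)*(-6237))) = 1028*(-1062 + (1 + 1135134)) = 1028*(-1062 + 1135135) = 1028*1134073 = 1165827044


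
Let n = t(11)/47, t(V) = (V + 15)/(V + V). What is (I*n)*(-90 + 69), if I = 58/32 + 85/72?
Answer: -39221/24816 ≈ -1.5805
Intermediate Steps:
t(V) = (15 + V)/(2*V) (t(V) = (15 + V)/((2*V)) = (15 + V)*(1/(2*V)) = (15 + V)/(2*V))
I = 431/144 (I = 58*(1/32) + 85*(1/72) = 29/16 + 85/72 = 431/144 ≈ 2.9931)
n = 13/517 (n = ((1/2)*(15 + 11)/11)/47 = ((1/2)*(1/11)*26)*(1/47) = (13/11)*(1/47) = 13/517 ≈ 0.025145)
(I*n)*(-90 + 69) = ((431/144)*(13/517))*(-90 + 69) = (5603/74448)*(-21) = -39221/24816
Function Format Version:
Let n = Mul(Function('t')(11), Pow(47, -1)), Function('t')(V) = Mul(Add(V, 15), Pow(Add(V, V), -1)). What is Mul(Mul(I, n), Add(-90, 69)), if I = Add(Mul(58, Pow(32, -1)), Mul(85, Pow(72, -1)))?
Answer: Rational(-39221, 24816) ≈ -1.5805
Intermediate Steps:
Function('t')(V) = Mul(Rational(1, 2), Pow(V, -1), Add(15, V)) (Function('t')(V) = Mul(Add(15, V), Pow(Mul(2, V), -1)) = Mul(Add(15, V), Mul(Rational(1, 2), Pow(V, -1))) = Mul(Rational(1, 2), Pow(V, -1), Add(15, V)))
I = Rational(431, 144) (I = Add(Mul(58, Rational(1, 32)), Mul(85, Rational(1, 72))) = Add(Rational(29, 16), Rational(85, 72)) = Rational(431, 144) ≈ 2.9931)
n = Rational(13, 517) (n = Mul(Mul(Rational(1, 2), Pow(11, -1), Add(15, 11)), Pow(47, -1)) = Mul(Mul(Rational(1, 2), Rational(1, 11), 26), Rational(1, 47)) = Mul(Rational(13, 11), Rational(1, 47)) = Rational(13, 517) ≈ 0.025145)
Mul(Mul(I, n), Add(-90, 69)) = Mul(Mul(Rational(431, 144), Rational(13, 517)), Add(-90, 69)) = Mul(Rational(5603, 74448), -21) = Rational(-39221, 24816)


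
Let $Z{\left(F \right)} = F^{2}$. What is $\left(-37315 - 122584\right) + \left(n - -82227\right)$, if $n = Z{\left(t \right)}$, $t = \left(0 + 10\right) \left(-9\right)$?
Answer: $-69572$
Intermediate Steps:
$t = -90$ ($t = 10 \left(-9\right) = -90$)
$n = 8100$ ($n = \left(-90\right)^{2} = 8100$)
$\left(-37315 - 122584\right) + \left(n - -82227\right) = \left(-37315 - 122584\right) + \left(8100 - -82227\right) = -159899 + \left(8100 + 82227\right) = -159899 + 90327 = -69572$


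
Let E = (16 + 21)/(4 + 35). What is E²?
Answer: 1369/1521 ≈ 0.90007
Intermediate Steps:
E = 37/39 ≈ 0.94872
E² = (37/39)² = 1369/1521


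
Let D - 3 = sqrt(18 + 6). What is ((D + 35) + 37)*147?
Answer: 11025 + 294*sqrt(6) ≈ 11745.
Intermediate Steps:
D = 3 + 2*sqrt(6) (D = 3 + sqrt(18 + 6) = 3 + sqrt(24) = 3 + 2*sqrt(6) ≈ 7.8990)
((D + 35) + 37)*147 = (((3 + 2*sqrt(6)) + 35) + 37)*147 = ((38 + 2*sqrt(6)) + 37)*147 = (75 + 2*sqrt(6))*147 = 11025 + 294*sqrt(6)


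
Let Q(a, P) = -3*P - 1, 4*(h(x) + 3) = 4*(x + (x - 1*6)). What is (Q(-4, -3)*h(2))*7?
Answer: -280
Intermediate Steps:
h(x) = -9 + 2*x (h(x) = -3 + (4*(x + (x - 1*6)))/4 = -3 + (4*(x + (x - 6)))/4 = -3 + (4*(x + (-6 + x)))/4 = -3 + (4*(-6 + 2*x))/4 = -3 + (-24 + 8*x)/4 = -3 + (-6 + 2*x) = -9 + 2*x)
Q(a, P) = -1 - 3*P
(Q(-4, -3)*h(2))*7 = ((-1 - 3*(-3))*(-9 + 2*2))*7 = ((-1 + 9)*(-9 + 4))*7 = (8*(-5))*7 = -40*7 = -280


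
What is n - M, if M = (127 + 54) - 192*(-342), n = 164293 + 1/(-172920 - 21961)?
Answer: 19185644687/194881 ≈ 98448.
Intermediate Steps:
n = 32017584132/194881 (n = 164293 + 1/(-194881) = 164293 - 1/194881 = 32017584132/194881 ≈ 1.6429e+5)
M = 65845 (M = 181 + 65664 = 65845)
n - M = 32017584132/194881 - 1*65845 = 32017584132/194881 - 65845 = 19185644687/194881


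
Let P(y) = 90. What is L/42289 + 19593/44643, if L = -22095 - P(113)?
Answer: -53945526/629302609 ≈ -0.085723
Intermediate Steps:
L = -22185 (L = -22095 - 1*90 = -22095 - 90 = -22185)
L/42289 + 19593/44643 = -22185/42289 + 19593/44643 = -22185*1/42289 + 19593*(1/44643) = -22185/42289 + 6531/14881 = -53945526/629302609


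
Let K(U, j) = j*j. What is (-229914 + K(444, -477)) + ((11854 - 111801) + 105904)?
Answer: 3572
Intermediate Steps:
K(U, j) = j**2
(-229914 + K(444, -477)) + ((11854 - 111801) + 105904) = (-229914 + (-477)**2) + ((11854 - 111801) + 105904) = (-229914 + 227529) + (-99947 + 105904) = -2385 + 5957 = 3572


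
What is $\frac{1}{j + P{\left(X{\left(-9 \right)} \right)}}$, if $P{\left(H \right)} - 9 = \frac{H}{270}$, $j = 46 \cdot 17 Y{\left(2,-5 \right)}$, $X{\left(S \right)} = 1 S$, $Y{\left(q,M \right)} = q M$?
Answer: $- \frac{30}{234331} \approx -0.00012802$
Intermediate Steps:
$Y{\left(q,M \right)} = M q$
$X{\left(S \right)} = S$
$j = -7820$ ($j = 46 \cdot 17 \left(\left(-5\right) 2\right) = 782 \left(-10\right) = -7820$)
$P{\left(H \right)} = 9 + \frac{H}{270}$
$\frac{1}{j + P{\left(X{\left(-9 \right)} \right)}} = \frac{1}{-7820 + \left(9 + \frac{1}{270} \left(-9\right)\right)} = \frac{1}{-7820 + \left(9 - \frac{1}{30}\right)} = \frac{1}{-7820 + \frac{269}{30}} = \frac{1}{- \frac{234331}{30}} = - \frac{30}{234331}$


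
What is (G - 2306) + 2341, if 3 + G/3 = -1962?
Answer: -5860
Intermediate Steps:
G = -5895 (G = -9 + 3*(-1962) = -9 - 5886 = -5895)
(G - 2306) + 2341 = (-5895 - 2306) + 2341 = -8201 + 2341 = -5860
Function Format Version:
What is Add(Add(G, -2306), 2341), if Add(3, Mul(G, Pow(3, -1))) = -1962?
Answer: -5860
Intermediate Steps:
G = -5895 (G = Add(-9, Mul(3, -1962)) = Add(-9, -5886) = -5895)
Add(Add(G, -2306), 2341) = Add(Add(-5895, -2306), 2341) = Add(-8201, 2341) = -5860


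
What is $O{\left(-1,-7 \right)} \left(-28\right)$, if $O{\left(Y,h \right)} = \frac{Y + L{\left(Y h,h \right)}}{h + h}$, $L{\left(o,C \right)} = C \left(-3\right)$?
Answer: $40$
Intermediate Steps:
$L{\left(o,C \right)} = - 3 C$
$O{\left(Y,h \right)} = \frac{Y - 3 h}{2 h}$ ($O{\left(Y,h \right)} = \frac{Y - 3 h}{h + h} = \frac{Y - 3 h}{2 h}$)
$O{\left(-1,-7 \right)} \left(-28\right) = \frac{-1 - -21}{2 \left(-7\right)} \left(-28\right) = \frac{1}{2} \left(- \frac{1}{7}\right) \left(-1 + 21\right) \left(-28\right) = \frac{1}{2} \left(- \frac{1}{7}\right) 20 \left(-28\right) = \left(- \frac{10}{7}\right) \left(-28\right) = 40$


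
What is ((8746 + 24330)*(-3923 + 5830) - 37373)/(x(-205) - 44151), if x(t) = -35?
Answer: -63038559/44186 ≈ -1426.7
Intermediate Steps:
((8746 + 24330)*(-3923 + 5830) - 37373)/(x(-205) - 44151) = ((8746 + 24330)*(-3923 + 5830) - 37373)/(-35 - 44151) = (33076*1907 - 37373)/(-44186) = (63075932 - 37373)*(-1/44186) = 63038559*(-1/44186) = -63038559/44186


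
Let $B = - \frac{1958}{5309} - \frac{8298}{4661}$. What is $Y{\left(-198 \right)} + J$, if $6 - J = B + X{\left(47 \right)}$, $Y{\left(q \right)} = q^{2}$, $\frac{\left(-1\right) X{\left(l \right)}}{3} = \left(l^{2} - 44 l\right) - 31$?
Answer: $\frac{978480325780}{24745249} \approx 39542.0$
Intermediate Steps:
$X{\left(l \right)} = 93 - 3 l^{2} + 132 l$ ($X{\left(l \right)} = - 3 \left(\left(l^{2} - 44 l\right) - 31\right) = - 3 \left(-31 + l^{2} - 44 l\right) = 93 - 3 l^{2} + 132 l$)
$B = - \frac{53180320}{24745249}$ ($B = \left(-1958\right) \frac{1}{5309} - \frac{8298}{4661} = - \frac{1958}{5309} - \frac{8298}{4661} = - \frac{53180320}{24745249} \approx -2.1491$)
$J = \frac{8367583984}{24745249}$ ($J = 6 - \left(- \frac{53180320}{24745249} + \left(93 - 3 \cdot 47^{2} + 132 \cdot 47\right)\right) = 6 - \left(- \frac{53180320}{24745249} + \left(93 - 6627 + 6204\right)\right) = 6 - \left(- \frac{53180320}{24745249} - 330\right) = 6 - - \frac{8219112490}{24745249} = 6 + \frac{8219112490}{24745249} = \frac{8367583984}{24745249} \approx 338.15$)
$Y{\left(-198 \right)} + J = \left(-198\right)^{2} + \frac{8367583984}{24745249} = 39204 + \frac{8367583984}{24745249} = \frac{978480325780}{24745249}$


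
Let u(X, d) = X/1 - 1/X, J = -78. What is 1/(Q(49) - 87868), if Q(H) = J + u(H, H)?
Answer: -49/4306954 ≈ -1.1377e-5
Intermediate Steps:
u(X, d) = X - 1/X (u(X, d) = X*1 - 1/X = X - 1/X)
Q(H) = -78 + H - 1/H (Q(H) = -78 + (H - 1/H) = -78 + H - 1/H)
1/(Q(49) - 87868) = 1/((-78 + 49 - 1/49) - 87868) = 1/(-1422/49 - 87868) = 1/(-4306954/49) = -49/4306954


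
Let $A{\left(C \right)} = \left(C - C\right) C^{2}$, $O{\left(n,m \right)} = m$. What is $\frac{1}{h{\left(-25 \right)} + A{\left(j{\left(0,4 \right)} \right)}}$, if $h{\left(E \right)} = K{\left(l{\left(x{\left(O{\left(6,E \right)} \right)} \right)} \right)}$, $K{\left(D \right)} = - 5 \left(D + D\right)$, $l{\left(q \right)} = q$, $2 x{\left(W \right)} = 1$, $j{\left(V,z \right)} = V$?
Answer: $- \frac{1}{5} \approx -0.2$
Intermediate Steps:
$x{\left(W \right)} = \frac{1}{2}$ ($x{\left(W \right)} = \frac{1}{2} \cdot 1 = \frac{1}{2}$)
$K{\left(D \right)} = - 10 D$ ($K{\left(D \right)} = - 5 \cdot 2 D = - 10 D$)
$h{\left(E \right)} = -5$ ($h{\left(E \right)} = \left(-10\right) \frac{1}{2} = -5$)
$A{\left(C \right)} = 0$ ($A{\left(C \right)} = 0 C^{2} = 0$)
$\frac{1}{h{\left(-25 \right)} + A{\left(j{\left(0,4 \right)} \right)}} = \frac{1}{-5 + 0} = \frac{1}{-5} = - \frac{1}{5}$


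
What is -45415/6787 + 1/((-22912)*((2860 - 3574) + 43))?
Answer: -63473456663/9485728384 ≈ -6.6915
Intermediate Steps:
-45415/6787 + 1/((-22912)*((2860 - 3574) + 43)) = -45415*1/6787 - 1/(22912*(-714 + 43)) = -45415/6787 - 1/22912/(-671) = -45415/6787 - 1/22912*(-1/671) = -45415/6787 + 1/15373952 = -63473456663/9485728384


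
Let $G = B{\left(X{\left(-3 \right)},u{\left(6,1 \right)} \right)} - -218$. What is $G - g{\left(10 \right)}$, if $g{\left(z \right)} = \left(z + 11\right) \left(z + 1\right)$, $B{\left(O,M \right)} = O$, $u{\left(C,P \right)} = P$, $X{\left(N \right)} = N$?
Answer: $-16$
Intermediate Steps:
$g{\left(z \right)} = \left(1 + z\right) \left(11 + z\right)$ ($g{\left(z \right)} = \left(11 + z\right) \left(1 + z\right) = \left(1 + z\right) \left(11 + z\right)$)
$G = 215$ ($G = -3 - -218 = -3 + 218 = 215$)
$G - g{\left(10 \right)} = 215 - \left(11 + 10^{2} + 12 \cdot 10\right) = 215 - \left(11 + 100 + 120\right) = 215 - 231 = -16$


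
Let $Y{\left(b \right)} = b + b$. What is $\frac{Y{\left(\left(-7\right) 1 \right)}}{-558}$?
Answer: $\frac{7}{279} \approx 0.02509$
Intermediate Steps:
$Y{\left(b \right)} = 2 b$
$\frac{Y{\left(\left(-7\right) 1 \right)}}{-558} = \frac{2 \left(\left(-7\right) 1\right)}{-558} = 2 \left(-7\right) \left(- \frac{1}{558}\right) = \left(-14\right) \left(- \frac{1}{558}\right) = \frac{7}{279}$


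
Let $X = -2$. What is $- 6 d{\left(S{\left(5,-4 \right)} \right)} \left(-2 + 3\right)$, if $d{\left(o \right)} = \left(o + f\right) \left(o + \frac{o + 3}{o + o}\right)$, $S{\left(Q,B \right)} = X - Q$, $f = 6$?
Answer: $- \frac{282}{7} \approx -40.286$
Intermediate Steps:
$S{\left(Q,B \right)} = -2 - Q$
$d{\left(o \right)} = \left(6 + o\right) \left(o + \frac{3 + o}{2 o}\right)$ ($d{\left(o \right)} = \left(o + 6\right) \left(o + \frac{o + 3}{o + o}\right) = \left(6 + o\right) \left(o + \frac{3 + o}{2 o}\right)$)
$- 6 d{\left(S{\left(5,-4 \right)} \right)} \left(-2 + 3\right) = - 6 \left(\frac{9}{2} + \left(-2 - 5\right)^{2} + \frac{9}{-2 - 5} + \frac{13 \left(-2 - 5\right)}{2}\right) \left(-2 + 3\right) = - 6 \left(\frac{9}{2} + \left(-2 - 5\right)^{2} + \frac{9}{-2 - 5} + \frac{13 \left(-2 - 5\right)}{2}\right) 1 = - 6 \left(\frac{9}{2} + \left(-7\right)^{2} + \frac{9}{-7} + \frac{13}{2} \left(-7\right)\right) 1 = - 6 \left(\frac{9}{2} + 49 + 9 \left(- \frac{1}{7}\right) - \frac{91}{2}\right) 1 = - 6 \left(\frac{9}{2} + 49 - \frac{9}{7} - \frac{91}{2}\right) 1 = - 6 \cdot \frac{47}{7} \cdot 1 = \left(-6\right) \frac{47}{7} = - \frac{282}{7}$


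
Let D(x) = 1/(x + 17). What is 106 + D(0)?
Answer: 1803/17 ≈ 106.06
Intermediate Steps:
D(x) = 1/(17 + x)
106 + D(0) = 106 + 1/(17 + 0) = 106 + 1/17 = 1803/17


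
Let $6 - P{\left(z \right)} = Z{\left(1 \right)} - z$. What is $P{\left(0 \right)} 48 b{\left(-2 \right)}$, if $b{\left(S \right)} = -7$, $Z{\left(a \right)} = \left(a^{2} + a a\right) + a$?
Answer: $-1008$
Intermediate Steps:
$Z{\left(a \right)} = a + 2 a^{2}$ ($Z{\left(a \right)} = \left(a^{2} + a^{2}\right) + a = 2 a^{2} + a = a + 2 a^{2}$)
$P{\left(z \right)} = 3 + z$ ($P{\left(z \right)} = 6 - \left(1 \left(1 + 2 \cdot 1\right) - z\right) = 6 - \left(1 \left(1 + 2\right) - z\right) = 6 - \left(1 \cdot 3 - z\right) = 6 - \left(3 - z\right) = 6 + \left(-3 + z\right) = 3 + z$)
$P{\left(0 \right)} 48 b{\left(-2 \right)} = \left(3 + 0\right) 48 \left(-7\right) = 3 \cdot 48 \left(-7\right) = 144 \left(-7\right) = -1008$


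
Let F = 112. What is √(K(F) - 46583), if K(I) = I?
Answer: I*√46471 ≈ 215.57*I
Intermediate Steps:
√(K(F) - 46583) = √(112 - 46583) = √(-46471) = I*√46471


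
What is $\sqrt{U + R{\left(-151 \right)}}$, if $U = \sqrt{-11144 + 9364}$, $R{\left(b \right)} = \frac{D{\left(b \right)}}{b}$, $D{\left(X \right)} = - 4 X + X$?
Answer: $\sqrt{-3 + 2 i \sqrt{445}} \approx 4.4326 + 4.759 i$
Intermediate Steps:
$D{\left(X \right)} = - 3 X$
$R{\left(b \right)} = -3$ ($R{\left(b \right)} = \frac{\left(-3\right) b}{b} = -3$)
$U = 2 i \sqrt{445}$ ($U = \sqrt{-1780} = 2 i \sqrt{445} \approx 42.19 i$)
$\sqrt{U + R{\left(-151 \right)}} = \sqrt{2 i \sqrt{445} - 3} = \sqrt{-3 + 2 i \sqrt{445}}$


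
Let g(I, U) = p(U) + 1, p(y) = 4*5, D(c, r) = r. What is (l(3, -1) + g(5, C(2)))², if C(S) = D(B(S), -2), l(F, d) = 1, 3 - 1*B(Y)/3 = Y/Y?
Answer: 484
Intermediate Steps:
B(Y) = 6 (B(Y) = 9 - 3*Y/Y = 9 - 3*1 = 9 - 3 = 6)
p(y) = 20
C(S) = -2
g(I, U) = 21 (g(I, U) = 20 + 1 = 21)
(l(3, -1) + g(5, C(2)))² = (1 + 21)² = 22² = 484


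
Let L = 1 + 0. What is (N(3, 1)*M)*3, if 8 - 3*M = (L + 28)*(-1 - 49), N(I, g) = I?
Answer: 4374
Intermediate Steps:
L = 1
M = 486 (M = 8/3 - (1 + 28)*(-1 - 49)/3 = 8/3 - 29*(-50)/3 = 8/3 - ⅓*(-1450) = 8/3 + 1450/3 = 486)
(N(3, 1)*M)*3 = (3*486)*3 = 1458*3 = 4374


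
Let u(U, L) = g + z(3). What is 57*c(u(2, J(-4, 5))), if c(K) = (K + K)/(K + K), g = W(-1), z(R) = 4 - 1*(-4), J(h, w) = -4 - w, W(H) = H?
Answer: 57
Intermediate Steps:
z(R) = 8 (z(R) = 4 + 4 = 8)
g = -1
u(U, L) = 7 (u(U, L) = -1 + 8 = 7)
c(K) = 1 (c(K) = (2*K)/((2*K)) = (2*K)*(1/(2*K)) = 1)
57*c(u(2, J(-4, 5))) = 57*1 = 57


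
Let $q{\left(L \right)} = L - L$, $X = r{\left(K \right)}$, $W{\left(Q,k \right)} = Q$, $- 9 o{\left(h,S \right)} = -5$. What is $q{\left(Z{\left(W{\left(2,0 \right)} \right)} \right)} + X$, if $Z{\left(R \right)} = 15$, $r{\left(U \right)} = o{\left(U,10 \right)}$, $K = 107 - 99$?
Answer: $\frac{5}{9} \approx 0.55556$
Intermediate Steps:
$o{\left(h,S \right)} = \frac{5}{9}$ ($o{\left(h,S \right)} = \left(- \frac{1}{9}\right) \left(-5\right) = \frac{5}{9}$)
$K = 8$
$r{\left(U \right)} = \frac{5}{9}$
$X = \frac{5}{9} \approx 0.55556$
$q{\left(L \right)} = 0$
$q{\left(Z{\left(W{\left(2,0 \right)} \right)} \right)} + X = 0 + \frac{5}{9} = \frac{5}{9}$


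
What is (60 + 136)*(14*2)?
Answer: 5488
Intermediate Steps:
(60 + 136)*(14*2) = 196*28 = 5488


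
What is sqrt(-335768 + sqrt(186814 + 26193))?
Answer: sqrt(-335768 + sqrt(213007)) ≈ 579.06*I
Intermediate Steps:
sqrt(-335768 + sqrt(186814 + 26193)) = sqrt(-335768 + sqrt(213007))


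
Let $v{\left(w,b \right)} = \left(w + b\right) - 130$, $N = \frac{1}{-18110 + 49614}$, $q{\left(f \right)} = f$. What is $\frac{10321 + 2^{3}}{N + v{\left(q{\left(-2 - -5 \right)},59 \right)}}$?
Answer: $- \frac{325404816}{2142271} \approx -151.9$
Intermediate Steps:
$N = \frac{1}{31504} \approx 3.1742 \cdot 10^{-5}$
$v{\left(w,b \right)} = -130 + b + w$ ($v{\left(w,b \right)} = \left(b + w\right) - 130 = -130 + b + w$)
$\frac{10321 + 2^{3}}{N + v{\left(q{\left(-2 - -5 \right)},59 \right)}} = \frac{10321 + 2^{3}}{\frac{1}{31504} - 68} = \frac{10321 + 8}{\frac{1}{31504} + \left(-130 + 59 + \left(-2 + 5\right)\right)} = \frac{10329}{\frac{1}{31504} + \left(-130 + 59 + 3\right)} = \frac{10329}{\frac{1}{31504} - 68} = \frac{10329}{- \frac{2142271}{31504}} = 10329 \left(- \frac{31504}{2142271}\right) = - \frac{325404816}{2142271}$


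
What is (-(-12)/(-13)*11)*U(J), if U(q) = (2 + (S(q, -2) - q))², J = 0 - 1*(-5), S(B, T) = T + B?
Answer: 0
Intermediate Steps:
S(B, T) = B + T
J = 5 (J = 0 + 5 = 5)
U(q) = 0 (U(q) = (2 + ((q - 2) - q))² = (2 + ((-2 + q) - q))² = (2 - 2)² = 0² = 0)
(-(-12)/(-13)*11)*U(J) = (-(-12)/(-13)*11)*0 = (-(-12)*(-1)/13*11)*0 = (-1*12/13*11)*0 = -12/13*11*0 = -132/13*0 = 0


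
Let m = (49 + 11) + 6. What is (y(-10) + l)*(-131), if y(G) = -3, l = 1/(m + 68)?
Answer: 52531/134 ≈ 392.02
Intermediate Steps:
m = 66 (m = 60 + 6 = 66)
l = 1/134 (l = 1/(66 + 68) = 1/134 ≈ 0.0074627)
(y(-10) + l)*(-131) = (-3 + 1/134)*(-131) = -401/134*(-131) = 52531/134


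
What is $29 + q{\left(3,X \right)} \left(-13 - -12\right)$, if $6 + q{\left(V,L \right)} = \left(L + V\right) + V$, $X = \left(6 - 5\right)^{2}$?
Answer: $28$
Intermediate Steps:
$X = 1$ ($X = 1^{2} = 1$)
$q{\left(V,L \right)} = -6 + L + 2 V$ ($q{\left(V,L \right)} = -6 + \left(\left(L + V\right) + V\right) = -6 + \left(L + 2 V\right) = -6 + L + 2 V$)
$29 + q{\left(3,X \right)} \left(-13 - -12\right) = 29 + \left(-6 + 1 + 2 \cdot 3\right) \left(-13 - -12\right) = 29 + \left(-6 + 1 + 6\right) \left(-13 + 12\right) = 29 + 1 \left(-1\right) = 29 - 1 = 28$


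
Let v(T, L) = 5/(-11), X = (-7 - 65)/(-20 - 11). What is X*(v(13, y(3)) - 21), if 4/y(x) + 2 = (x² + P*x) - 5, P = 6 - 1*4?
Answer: -16992/341 ≈ -49.830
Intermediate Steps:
P = 2 (P = 6 - 4 = 2)
X = 72/31 (X = -72/(-31) = -72*(-1/31) = 72/31 ≈ 2.3226)
y(x) = 4/(-7 + x² + 2*x) (y(x) = 4/(-2 + ((x² + 2*x) - 5)) = 4/(-2 + (-5 + x² + 2*x)) = 4/(-7 + x² + 2*x))
v(T, L) = -5/11 (v(T, L) = 5*(-1/11) = -5/11)
X*(v(13, y(3)) - 21) = 72*(-5/11 - 21)/31 = (72/31)*(-236/11) = -16992/341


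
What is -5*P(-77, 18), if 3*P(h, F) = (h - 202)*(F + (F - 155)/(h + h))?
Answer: 1352685/154 ≈ 8783.7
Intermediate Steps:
P(h, F) = (-202 + h)*(F + (-155 + F)/(2*h))/3 (P(h, F) = ((h - 202)*(F + (F - 155)/(h + h)))/3 = ((-202 + h)*(F + (-155 + F)/((2*h))))/3 = ((-202 + h)*(F + (-155 + F)*(1/(2*h))))/3 = ((-202 + h)*(F + (-155 + F)/(2*h)))/3 = (-202 + h)*(F + (-155 + F)/(2*h))/3)
-5*P(-77, 18) = -5*(31310 - 202*18 - 1*(-77)*(155 + 403*18 - 2*18*(-77)))/(6*(-77)) = -5*(-1)*(31310 - 3636 - 1*(-77)*(155 + 7254 + 2772))/(6*77) = -5*(-1)*(31310 - 3636 - 1*(-77)*10181)/(6*77) = -5*(-1)*(31310 - 3636 + 783937)/(6*77) = -5*(-1)*811611/(6*77) = -5*(-270537/154) = 1352685/154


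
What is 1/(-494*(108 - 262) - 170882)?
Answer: -1/94806 ≈ -1.0548e-5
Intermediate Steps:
1/(-494*(108 - 262) - 170882) = 1/(-494*(-154) - 170882) = 1/(76076 - 170882) = 1/(-94806) = -1/94806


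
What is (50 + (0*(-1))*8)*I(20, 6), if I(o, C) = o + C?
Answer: 1300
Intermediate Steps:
I(o, C) = C + o
(50 + (0*(-1))*8)*I(20, 6) = (50 + (0*(-1))*8)*(6 + 20) = (50 + 0*8)*26 = (50 + 0)*26 = 50*26 = 1300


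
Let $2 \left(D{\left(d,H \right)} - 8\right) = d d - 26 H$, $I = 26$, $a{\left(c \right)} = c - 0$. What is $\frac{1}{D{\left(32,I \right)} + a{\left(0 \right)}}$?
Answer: $\frac{1}{182} \approx 0.0054945$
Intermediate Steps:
$a{\left(c \right)} = c$ ($a{\left(c \right)} = c + 0 = c$)
$D{\left(d,H \right)} = 8 + \frac{d^{2}}{2} - 13 H$ ($D{\left(d,H \right)} = 8 + \frac{d d - 26 H}{2} = 8 + \frac{d^{2} - 26 H}{2} = 8 - \left(13 H - \frac{d^{2}}{2}\right) = 8 + \frac{d^{2}}{2} - 13 H$)
$\frac{1}{D{\left(32,I \right)} + a{\left(0 \right)}} = \frac{1}{\left(8 + \frac{32^{2}}{2} - 338\right) + 0} = \frac{1}{\left(8 + \frac{1}{2} \cdot 1024 - 338\right) + 0} = \frac{1}{\left(8 + 512 - 338\right) + 0} = \frac{1}{182 + 0} = \frac{1}{182}$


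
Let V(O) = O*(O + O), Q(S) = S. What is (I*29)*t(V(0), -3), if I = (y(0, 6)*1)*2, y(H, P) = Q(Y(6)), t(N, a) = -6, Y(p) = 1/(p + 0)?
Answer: -58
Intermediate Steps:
Y(p) = 1/p
V(O) = 2*O**2 (V(O) = O*(2*O) = 2*O**2)
y(H, P) = 1/6
I = 1/3 (I = ((1/6)*1)*2 = (1/6)*2 = 1/3 ≈ 0.33333)
(I*29)*t(V(0), -3) = ((1/3)*29)*(-6) = (29/3)*(-6) = -58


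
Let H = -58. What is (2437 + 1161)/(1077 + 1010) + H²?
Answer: 7024266/2087 ≈ 3365.7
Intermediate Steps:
(2437 + 1161)/(1077 + 1010) + H² = (2437 + 1161)/(1077 + 1010) + (-58)² = 3598/2087 + 3364 = 7024266/2087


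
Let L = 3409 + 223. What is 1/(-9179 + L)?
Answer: -1/5547 ≈ -0.00018028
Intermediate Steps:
L = 3632
1/(-9179 + L) = 1/(-9179 + 3632) = 1/(-5547) = -1/5547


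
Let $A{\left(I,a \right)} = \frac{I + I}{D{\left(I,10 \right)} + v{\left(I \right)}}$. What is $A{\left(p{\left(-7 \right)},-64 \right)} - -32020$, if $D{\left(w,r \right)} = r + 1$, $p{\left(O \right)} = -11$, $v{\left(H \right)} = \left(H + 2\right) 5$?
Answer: $\frac{544351}{17} \approx 32021.0$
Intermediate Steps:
$v{\left(H \right)} = 10 + 5 H$ ($v{\left(H \right)} = \left(2 + H\right) 5 = 10 + 5 H$)
$D{\left(w,r \right)} = 1 + r$
$A{\left(I,a \right)} = \frac{2 I}{21 + 5 I}$ ($A{\left(I,a \right)} = \frac{I + I}{\left(1 + 10\right) + \left(10 + 5 I\right)} = \frac{2 I}{11 + \left(10 + 5 I\right)} = \frac{2 I}{21 + 5 I}$)
$A{\left(p{\left(-7 \right)},-64 \right)} - -32020 = 2 \left(-11\right) \frac{1}{21 + 5 \left(-11\right)} - -32020 = 2 \left(-11\right) \frac{1}{21 - 55} + 32020 = 2 \left(-11\right) \frac{1}{-34} + 32020 = 2 \left(-11\right) \left(- \frac{1}{34}\right) + 32020 = \frac{11}{17} + 32020 = \frac{544351}{17}$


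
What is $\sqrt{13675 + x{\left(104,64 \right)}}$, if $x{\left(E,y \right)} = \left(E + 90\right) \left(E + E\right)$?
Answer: $9 \sqrt{667} \approx 232.44$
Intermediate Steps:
$x{\left(E,y \right)} = 2 E \left(90 + E\right)$ ($x{\left(E,y \right)} = \left(90 + E\right) 2 E = 2 E \left(90 + E\right)$)
$\sqrt{13675 + x{\left(104,64 \right)}} = \sqrt{13675 + 2 \cdot 104 \left(90 + 104\right)} = \sqrt{13675 + 2 \cdot 104 \cdot 194} = \sqrt{13675 + 40352} = \sqrt{54027} = 9 \sqrt{667}$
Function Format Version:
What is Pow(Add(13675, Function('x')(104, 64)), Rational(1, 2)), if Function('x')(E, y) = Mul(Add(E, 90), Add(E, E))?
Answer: Mul(9, Pow(667, Rational(1, 2))) ≈ 232.44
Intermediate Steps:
Function('x')(E, y) = Mul(2, E, Add(90, E)) (Function('x')(E, y) = Mul(Add(90, E), Mul(2, E)) = Mul(2, E, Add(90, E)))
Pow(Add(13675, Function('x')(104, 64)), Rational(1, 2)) = Pow(Add(13675, Mul(2, 104, Add(90, 104))), Rational(1, 2)) = Pow(Add(13675, Mul(2, 104, 194)), Rational(1, 2)) = Pow(Add(13675, 40352), Rational(1, 2)) = Pow(54027, Rational(1, 2)) = Mul(9, Pow(667, Rational(1, 2)))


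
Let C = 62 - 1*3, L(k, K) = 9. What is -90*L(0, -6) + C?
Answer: -751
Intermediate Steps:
C = 59 (C = 62 - 3 = 59)
-90*L(0, -6) + C = -90*9 + 59 = -810 + 59 = -751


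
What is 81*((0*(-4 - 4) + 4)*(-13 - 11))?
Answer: -7776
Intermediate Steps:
81*((0*(-4 - 4) + 4)*(-13 - 11)) = 81*((0*(-8) + 4)*(-24)) = 81*((0 + 4)*(-24)) = 81*(4*(-24)) = 81*(-96) = -7776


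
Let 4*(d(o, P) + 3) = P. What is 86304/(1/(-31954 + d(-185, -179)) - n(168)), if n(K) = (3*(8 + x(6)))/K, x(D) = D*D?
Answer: -154665225792/1408133 ≈ -1.0984e+5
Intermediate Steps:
x(D) = D**2
d(o, P) = -3 + P/4
n(K) = 132/K (n(K) = (3*(8 + 6**2))/K = (3*(8 + 36))/K = (3*44)/K = 132/K)
86304/(1/(-31954 + d(-185, -179)) - n(168)) = 86304/(1/(-31954 + (-3 + (1/4)*(-179))) - 132/168) = 86304/(1/(-31954 + (-3 - 179/4)) - 132/168) = 86304/(1/(-31954 - 191/4) - 1*11/14) = 86304/(1/(-128007/4) - 11/14) = 86304/(-4/128007 - 11/14) = 86304/(-1408133/1792098) = 86304*(-1792098/1408133) = -154665225792/1408133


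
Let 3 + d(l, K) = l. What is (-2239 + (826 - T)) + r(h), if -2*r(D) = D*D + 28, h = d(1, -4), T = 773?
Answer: -2202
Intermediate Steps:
d(l, K) = -3 + l
h = -2 (h = -3 + 1 = -2)
r(D) = -14 - D²/2 (r(D) = -(D*D + 28)/2 = -(D² + 28)/2 = -(28 + D²)/2 = -14 - D²/2)
(-2239 + (826 - T)) + r(h) = (-2239 + (826 - 1*773)) + (-14 - ½*(-2)²) = (-2239 + (826 - 773)) + (-14 - ½*4) = (-2239 + 53) + (-14 - 2) = -2186 - 16 = -2202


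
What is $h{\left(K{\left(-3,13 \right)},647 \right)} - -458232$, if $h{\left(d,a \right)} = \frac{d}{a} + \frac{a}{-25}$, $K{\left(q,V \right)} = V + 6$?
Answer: $\frac{7411484466}{16175} \approx 4.5821 \cdot 10^{5}$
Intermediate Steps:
$K{\left(q,V \right)} = 6 + V$
$h{\left(d,a \right)} = - \frac{a}{25} + \frac{d}{a}$ ($h{\left(d,a \right)} = \frac{d}{a} + a \left(- \frac{1}{25}\right) = \frac{d}{a} - \frac{a}{25} = - \frac{a}{25} + \frac{d}{a}$)
$h{\left(K{\left(-3,13 \right)},647 \right)} - -458232 = \left(\left(- \frac{1}{25}\right) 647 + \frac{6 + 13}{647}\right) - -458232 = \left(- \frac{647}{25} + 19 \cdot \frac{1}{647}\right) + 458232 = \left(- \frac{647}{25} + \frac{19}{647}\right) + 458232 = - \frac{418134}{16175} + 458232 = \frac{7411484466}{16175}$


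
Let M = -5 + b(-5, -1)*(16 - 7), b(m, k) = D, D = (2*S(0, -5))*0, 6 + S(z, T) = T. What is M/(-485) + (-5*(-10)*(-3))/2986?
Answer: -5782/144821 ≈ -0.039925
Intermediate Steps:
S(z, T) = -6 + T
D = 0 (D = (2*(-6 - 5))*0 = (2*(-11))*0 = -22*0 = 0)
b(m, k) = 0
M = -5 (M = -5 + 0*(16 - 7) = -5 + 0*9 = -5 + 0 = -5)
M/(-485) + (-5*(-10)*(-3))/2986 = -5/(-485) + (-5*(-10)*(-3))/2986 = -5*(-1/485) + (50*(-3))*(1/2986) = 1/97 - 150*1/2986 = 1/97 - 75/1493 = -5782/144821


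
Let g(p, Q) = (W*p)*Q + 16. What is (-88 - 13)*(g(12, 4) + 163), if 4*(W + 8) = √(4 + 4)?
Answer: 20705 - 2424*√2 ≈ 17277.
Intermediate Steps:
W = -8 + √2/2 (W = -8 + √(4 + 4)/4 = -8 + √8/4 = -8 + (2*√2)/4 = -8 + √2/2 ≈ -7.2929)
g(p, Q) = 16 + Q*p*(-8 + √2/2) (g(p, Q) = ((-8 + √2/2)*p)*Q + 16 = (p*(-8 + √2/2))*Q + 16 = Q*p*(-8 + √2/2) + 16 = 16 + Q*p*(-8 + √2/2))
(-88 - 13)*(g(12, 4) + 163) = (-88 - 13)*((16 - ½*4*12*(16 - √2)) + 163) = -101*((16 + (-384 + 24*√2)) + 163) = -101*((-368 + 24*√2) + 163) = -101*(-205 + 24*√2) = 20705 - 2424*√2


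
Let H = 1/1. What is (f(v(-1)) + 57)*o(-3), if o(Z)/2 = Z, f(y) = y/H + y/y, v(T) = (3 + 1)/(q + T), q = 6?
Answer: -1764/5 ≈ -352.80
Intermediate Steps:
H = 1
v(T) = 4/(6 + T) (v(T) = (3 + 1)/(6 + T) = 4/(6 + T))
f(y) = 1 + y (f(y) = y/1 + y/y = y*1 + 1 = y + 1 = 1 + y)
o(Z) = 2*Z
(f(v(-1)) + 57)*o(-3) = ((1 + 4/(6 - 1)) + 57)*(2*(-3)) = ((1 + 4/5) + 57)*(-6) = ((1 + 4*(⅕)) + 57)*(-6) = ((1 + ⅘) + 57)*(-6) = (9/5 + 57)*(-6) = (294/5)*(-6) = -1764/5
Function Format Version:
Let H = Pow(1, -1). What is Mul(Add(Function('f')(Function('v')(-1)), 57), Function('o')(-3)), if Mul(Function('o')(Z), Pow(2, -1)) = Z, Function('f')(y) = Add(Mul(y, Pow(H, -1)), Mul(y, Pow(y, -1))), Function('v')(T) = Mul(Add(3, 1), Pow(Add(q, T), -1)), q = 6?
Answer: Rational(-1764, 5) ≈ -352.80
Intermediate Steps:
H = 1
Function('v')(T) = Mul(4, Pow(Add(6, T), -1)) (Function('v')(T) = Mul(Add(3, 1), Pow(Add(6, T), -1)) = Mul(4, Pow(Add(6, T), -1)))
Function('f')(y) = Add(1, y) (Function('f')(y) = Add(Mul(y, Pow(1, -1)), Mul(y, Pow(y, -1))) = Add(Mul(y, 1), 1) = Add(y, 1) = Add(1, y))
Function('o')(Z) = Mul(2, Z)
Mul(Add(Function('f')(Function('v')(-1)), 57), Function('o')(-3)) = Mul(Add(Add(1, Mul(4, Pow(Add(6, -1), -1))), 57), Mul(2, -3)) = Mul(Add(Add(1, Mul(4, Pow(5, -1))), 57), -6) = Mul(Add(Add(1, Mul(4, Rational(1, 5))), 57), -6) = Mul(Add(Add(1, Rational(4, 5)), 57), -6) = Mul(Add(Rational(9, 5), 57), -6) = Mul(Rational(294, 5), -6) = Rational(-1764, 5)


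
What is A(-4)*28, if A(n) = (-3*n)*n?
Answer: -1344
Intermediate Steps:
A(n) = -3*n**2
A(-4)*28 = -3*(-4)**2*28 = -3*16*28 = -48*28 = -1344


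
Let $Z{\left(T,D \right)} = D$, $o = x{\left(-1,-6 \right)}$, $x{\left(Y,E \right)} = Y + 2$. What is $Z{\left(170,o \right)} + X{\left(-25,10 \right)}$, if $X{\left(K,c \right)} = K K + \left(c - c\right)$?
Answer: $626$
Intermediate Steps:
$x{\left(Y,E \right)} = 2 + Y$
$o = 1$ ($o = 2 - 1 = 1$)
$X{\left(K,c \right)} = K^{2}$ ($X{\left(K,c \right)} = K^{2} + 0 = K^{2}$)
$Z{\left(170,o \right)} + X{\left(-25,10 \right)} = 1 + \left(-25\right)^{2} = 1 + 625 = 626$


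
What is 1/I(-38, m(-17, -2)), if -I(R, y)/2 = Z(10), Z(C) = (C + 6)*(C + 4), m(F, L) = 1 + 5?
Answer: -1/448 ≈ -0.0022321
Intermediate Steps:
m(F, L) = 6
Z(C) = (4 + C)*(6 + C) (Z(C) = (6 + C)*(4 + C) = (4 + C)*(6 + C))
I(R, y) = -448 (I(R, y) = -2*(24 + 10**2 + 10*10) = -2*(24 + 100 + 100) = -2*224 = -448)
1/I(-38, m(-17, -2)) = 1/(-448) = -1/448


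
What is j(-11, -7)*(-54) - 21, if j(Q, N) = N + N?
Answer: 735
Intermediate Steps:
j(Q, N) = 2*N
j(-11, -7)*(-54) - 21 = (2*(-7))*(-54) - 21 = -14*(-54) - 21 = 756 - 21 = 735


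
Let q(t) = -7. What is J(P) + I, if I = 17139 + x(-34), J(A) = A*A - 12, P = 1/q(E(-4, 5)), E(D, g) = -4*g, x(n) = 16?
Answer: 840008/49 ≈ 17143.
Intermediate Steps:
P = -⅐ (P = 1/(-7) = -⅐ ≈ -0.14286)
J(A) = -12 + A² (J(A) = A² - 12 = -12 + A²)
I = 17155 (I = 17139 + 16 = 17155)
J(P) + I = (-12 + (-⅐)²) + 17155 = (-12 + 1/49) + 17155 = -587/49 + 17155 = 840008/49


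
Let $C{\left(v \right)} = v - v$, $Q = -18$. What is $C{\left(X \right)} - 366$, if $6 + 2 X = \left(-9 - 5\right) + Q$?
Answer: $-366$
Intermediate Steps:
$X = -19$ ($X = -3 + \frac{\left(-9 - 5\right) - 18}{2} = -3 + \frac{-14 - 18}{2} = -3 + \frac{1}{2} \left(-32\right) = -3 - 16 = -19$)
$C{\left(v \right)} = 0$
$C{\left(X \right)} - 366 = 0 - 366 = -366$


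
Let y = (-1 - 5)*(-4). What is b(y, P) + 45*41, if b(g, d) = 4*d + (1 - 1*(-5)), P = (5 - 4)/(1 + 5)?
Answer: 5555/3 ≈ 1851.7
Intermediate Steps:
P = ⅙ (P = 1/6 = 1*(⅙) = ⅙ ≈ 0.16667)
y = 24 (y = -6*(-4) = 24)
b(g, d) = 6 + 4*d (b(g, d) = 4*d + (1 + 5) = 4*d + 6 = 6 + 4*d)
b(y, P) + 45*41 = (6 + 4*(⅙)) + 45*41 = (6 + ⅔) + 1845 = 20/3 + 1845 = 5555/3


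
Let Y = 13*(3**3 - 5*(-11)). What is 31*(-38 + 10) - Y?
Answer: -1934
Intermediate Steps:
Y = 1066 (Y = 13*(27 + 55) = 13*82 = 1066)
31*(-38 + 10) - Y = 31*(-38 + 10) - 1*1066 = 31*(-28) - 1066 = -868 - 1066 = -1934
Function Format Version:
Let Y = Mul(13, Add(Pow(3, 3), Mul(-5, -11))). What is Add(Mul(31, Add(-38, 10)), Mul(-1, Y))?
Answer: -1934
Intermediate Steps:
Y = 1066 (Y = Mul(13, Add(27, 55)) = Mul(13, 82) = 1066)
Add(Mul(31, Add(-38, 10)), Mul(-1, Y)) = Add(Mul(31, Add(-38, 10)), Mul(-1, 1066)) = Add(Mul(31, -28), -1066) = Add(-868, -1066) = -1934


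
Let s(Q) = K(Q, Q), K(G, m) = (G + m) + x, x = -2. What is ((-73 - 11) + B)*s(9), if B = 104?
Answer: 320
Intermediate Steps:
K(G, m) = -2 + G + m (K(G, m) = (G + m) - 2 = -2 + G + m)
s(Q) = -2 + 2*Q (s(Q) = -2 + Q + Q = -2 + 2*Q)
((-73 - 11) + B)*s(9) = ((-73 - 11) + 104)*(-2 + 2*9) = (-84 + 104)*(-2 + 18) = 20*16 = 320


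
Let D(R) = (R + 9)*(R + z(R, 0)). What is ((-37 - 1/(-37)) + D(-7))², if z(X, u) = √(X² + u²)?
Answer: 1871424/1369 ≈ 1367.0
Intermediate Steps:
D(R) = (9 + R)*(R + √(R²)) (D(R) = (R + 9)*(R + √(R² + 0²)) = (9 + R)*(R + √(R² + 0)) = (9 + R)*(R + √(R²)))
((-37 - 1/(-37)) + D(-7))² = ((-37 - 1/(-37)) + ((-7)² + 9*(-7) + 9*√((-7)²) - 7*√((-7)²)))² = ((-37 - 1*(-1/37)) + (49 - 63 + 9*√49 - 7*√49))² = ((-37 + 1/37) + (49 - 63 + 9*7 - 7*7))² = (-1368/37 + (49 - 63 + 63 - 49))² = (-1368/37 + 0)² = (-1368/37)² = 1871424/1369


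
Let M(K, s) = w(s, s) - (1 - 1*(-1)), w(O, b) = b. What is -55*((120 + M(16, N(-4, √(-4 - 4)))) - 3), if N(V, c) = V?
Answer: -6105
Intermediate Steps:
M(K, s) = -2 + s (M(K, s) = s - (1 - 1*(-1)) = s - (1 + 1) = s - 1*2 = s - 2 = -2 + s)
-55*((120 + M(16, N(-4, √(-4 - 4)))) - 3) = -55*((120 + (-2 - 4)) - 3) = -55*((120 - 6) - 3) = -55*(114 - 3) = -55*111 = -6105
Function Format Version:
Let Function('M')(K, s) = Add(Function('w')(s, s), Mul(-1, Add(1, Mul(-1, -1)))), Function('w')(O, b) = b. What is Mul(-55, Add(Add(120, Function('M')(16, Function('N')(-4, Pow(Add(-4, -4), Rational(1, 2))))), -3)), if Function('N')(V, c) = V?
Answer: -6105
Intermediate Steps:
Function('M')(K, s) = Add(-2, s) (Function('M')(K, s) = Add(s, Mul(-1, Add(1, Mul(-1, -1)))) = Add(s, Mul(-1, Add(1, 1))) = Add(s, Mul(-1, 2)) = Add(s, -2) = Add(-2, s))
Mul(-55, Add(Add(120, Function('M')(16, Function('N')(-4, Pow(Add(-4, -4), Rational(1, 2))))), -3)) = Mul(-55, Add(Add(120, Add(-2, -4)), -3)) = Mul(-55, Add(Add(120, -6), -3)) = Mul(-55, Add(114, -3)) = Mul(-55, 111) = -6105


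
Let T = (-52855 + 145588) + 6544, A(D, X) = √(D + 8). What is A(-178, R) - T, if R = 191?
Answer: -99277 + I*√170 ≈ -99277.0 + 13.038*I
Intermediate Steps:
A(D, X) = √(8 + D)
T = 99277 (T = 92733 + 6544 = 99277)
A(-178, R) - T = √(8 - 178) - 1*99277 = √(-170) - 99277 = I*√170 - 99277 = -99277 + I*√170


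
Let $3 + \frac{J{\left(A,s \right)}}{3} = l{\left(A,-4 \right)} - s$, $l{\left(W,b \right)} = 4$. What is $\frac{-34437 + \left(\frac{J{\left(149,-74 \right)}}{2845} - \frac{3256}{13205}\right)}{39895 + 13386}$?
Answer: $- \frac{258748651304}{400334519245} \approx -0.64633$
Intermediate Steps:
$J{\left(A,s \right)} = 3 - 3 s$ ($J{\left(A,s \right)} = -9 + 3 \left(4 - s\right) = -9 - \left(-12 + 3 s\right) = 3 - 3 s$)
$\frac{-34437 + \left(\frac{J{\left(149,-74 \right)}}{2845} - \frac{3256}{13205}\right)}{39895 + 13386} = \frac{-34437 - \left(\frac{3256}{13205} - \frac{3 - -222}{2845}\right)}{39895 + 13386} = \frac{-34437 - \left(\frac{3256}{13205} - \left(3 + 222\right) \frac{1}{2845}\right)}{53281} = \left(-34437 + \left(225 \cdot \frac{1}{2845} - \frac{3256}{13205}\right)\right) \frac{1}{53281} = \left(-34437 + \left(\frac{45}{569} - \frac{3256}{13205}\right)\right) \frac{1}{53281} = \left(-34437 - \frac{1258439}{7513645}\right) \frac{1}{53281} = \left(- \frac{258748651304}{7513645}\right) \frac{1}{53281} = - \frac{258748651304}{400334519245}$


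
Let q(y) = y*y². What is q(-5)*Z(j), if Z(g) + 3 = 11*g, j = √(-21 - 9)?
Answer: 375 - 1375*I*√30 ≈ 375.0 - 7531.2*I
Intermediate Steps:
q(y) = y³
j = I*√30 (j = √(-30) = I*√30 ≈ 5.4772*I)
Z(g) = -3 + 11*g
q(-5)*Z(j) = (-5)³*(-3 + 11*(I*√30)) = -125*(-3 + 11*I*√30) = 375 - 1375*I*√30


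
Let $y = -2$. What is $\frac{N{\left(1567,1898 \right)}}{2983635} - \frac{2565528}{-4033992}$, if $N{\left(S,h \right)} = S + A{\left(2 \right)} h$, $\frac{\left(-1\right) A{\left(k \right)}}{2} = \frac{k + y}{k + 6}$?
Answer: $\frac{319205016656}{501498321705} \approx 0.6365$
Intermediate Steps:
$A{\left(k \right)} = - \frac{2 \left(-2 + k\right)}{6 + k}$ ($A{\left(k \right)} = - 2 \frac{k - 2}{k + 6} = - 2 \frac{-2 + k}{6 + k} = - \frac{2 \left(-2 + k\right)}{6 + k}$)
$N{\left(S,h \right)} = S$ ($N{\left(S,h \right)} = S + \frac{2 \left(2 - 2\right)}{6 + 2} h = S + \frac{2 \left(2 - 2\right)}{8} h = S + 2 \cdot \frac{1}{8} \cdot 0 h = S + 0 h = S + 0 = S$)
$\frac{N{\left(1567,1898 \right)}}{2983635} - \frac{2565528}{-4033992} = \frac{1567}{2983635} - \frac{2565528}{-4033992} = 1567 \cdot \frac{1}{2983635} - - \frac{106897}{168083} = \frac{1567}{2983635} + \frac{106897}{168083} = \frac{319205016656}{501498321705}$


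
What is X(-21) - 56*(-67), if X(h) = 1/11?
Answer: 41273/11 ≈ 3752.1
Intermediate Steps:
X(h) = 1/11
X(-21) - 56*(-67) = 1/11 - 56*(-67) = 1/11 + 3752 = 41273/11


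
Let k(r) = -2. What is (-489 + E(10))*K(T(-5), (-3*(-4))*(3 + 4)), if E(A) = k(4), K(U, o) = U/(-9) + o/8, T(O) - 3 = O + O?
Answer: -99673/18 ≈ -5537.4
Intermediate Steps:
T(O) = 3 + 2*O (T(O) = 3 + (O + O) = 3 + 2*O)
K(U, o) = -U/9 + o/8 (K(U, o) = U*(-⅑) + o*(⅛) = -U/9 + o/8)
E(A) = -2
(-489 + E(10))*K(T(-5), (-3*(-4))*(3 + 4)) = (-489 - 2)*(-(3 + 2*(-5))/9 + ((-3*(-4))*(3 + 4))/8) = -491*(-(3 - 10)/9 + (12*7)/8) = -491*(-⅑*(-7) + (⅛)*84) = -491*(7/9 + 21/2) = -491*203/18 = -99673/18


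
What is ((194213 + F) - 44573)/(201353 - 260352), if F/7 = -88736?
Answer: 471512/58999 ≈ 7.9919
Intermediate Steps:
F = -621152 (F = 7*(-88736) = -621152)
((194213 + F) - 44573)/(201353 - 260352) = ((194213 - 621152) - 44573)/(201353 - 260352) = (-426939 - 44573)/(-58999) = -471512*(-1/58999) = 471512/58999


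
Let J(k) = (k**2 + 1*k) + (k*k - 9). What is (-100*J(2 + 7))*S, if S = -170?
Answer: 2754000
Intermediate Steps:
J(k) = -9 + k + 2*k**2 (J(k) = (k**2 + k) + (k**2 - 9) = (k + k**2) + (-9 + k**2) = -9 + k + 2*k**2)
(-100*J(2 + 7))*S = -100*(-9 + (2 + 7) + 2*(2 + 7)**2)*(-170) = -100*(-9 + 9 + 2*9**2)*(-170) = -100*(-9 + 9 + 2*81)*(-170) = -100*(-9 + 9 + 162)*(-170) = -100*162*(-170) = -16200*(-170) = 2754000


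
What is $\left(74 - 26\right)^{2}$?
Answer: $2304$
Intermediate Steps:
$\left(74 - 26\right)^{2} = 48^{2} = 2304$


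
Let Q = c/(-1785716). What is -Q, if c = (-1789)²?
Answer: 3200521/1785716 ≈ 1.7923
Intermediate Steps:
c = 3200521
Q = -3200521/1785716 (Q = 3200521/(-1785716) = 3200521*(-1/1785716) = -3200521/1785716 ≈ -1.7923)
-Q = -1*(-3200521/1785716) = 3200521/1785716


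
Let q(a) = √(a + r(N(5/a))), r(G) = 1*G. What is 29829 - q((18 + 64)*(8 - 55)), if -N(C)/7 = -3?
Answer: 29829 - I*√3833 ≈ 29829.0 - 61.911*I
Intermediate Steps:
N(C) = 21 (N(C) = -7*(-3) = 21)
r(G) = G
q(a) = √(21 + a) (q(a) = √(a + 21) = √(21 + a))
29829 - q((18 + 64)*(8 - 55)) = 29829 - √(21 + (18 + 64)*(8 - 55)) = 29829 - √(21 + 82*(-47)) = 29829 - √(21 - 3854) = 29829 - √(-3833) = 29829 - I*√3833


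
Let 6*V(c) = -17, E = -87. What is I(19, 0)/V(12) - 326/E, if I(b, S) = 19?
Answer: -4376/1479 ≈ -2.9588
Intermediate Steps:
V(c) = -17/6 (V(c) = (1/6)*(-17) = -17/6)
I(19, 0)/V(12) - 326/E = 19/(-17/6) - 326/(-87) = 19*(-6/17) - 326*(-1/87) = -114/17 + 326/87 = -4376/1479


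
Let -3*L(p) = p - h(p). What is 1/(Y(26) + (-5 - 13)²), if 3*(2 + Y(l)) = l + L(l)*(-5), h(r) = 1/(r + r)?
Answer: 468/161507 ≈ 0.0028977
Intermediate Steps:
h(r) = 1/(2*r)
L(p) = -p/3 + 1/(6*p) (L(p) = -(p - 1/(2*p))/3 = -p/3 + 1/(6*p))
Y(l) = -2 - 5/(18*l) + 8*l/9 (Y(l) = -2 + (l + (-l/3 + 1/(6*l))*(-5))/3 = -2 + (l + (-5/(6*l) + 5*l/3))/3 = -2 + (-5/(6*l) + 8*l/3)/3 = -2 + (-5/(18*l) + 8*l/9) = -2 - 5/(18*l) + 8*l/9)
1/(Y(26) + (-5 - 13)²) = 1/((-2 - 5/18/26 + (8/9)*26) + (-5 - 13)²) = 1/((-2 - 5/18*1/26 + 208/9) + (-18)²) = 1/((-2 - 5/468 + 208/9) + 324) = 1/(9875/468 + 324) = 1/(161507/468) = 468/161507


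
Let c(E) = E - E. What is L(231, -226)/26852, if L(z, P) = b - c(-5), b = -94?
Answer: -47/13426 ≈ -0.0035007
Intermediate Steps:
c(E) = 0
L(z, P) = -94 (L(z, P) = -94 - 1*0 = -94 + 0 = -94)
L(231, -226)/26852 = -94/26852 = -94*1/26852 = -47/13426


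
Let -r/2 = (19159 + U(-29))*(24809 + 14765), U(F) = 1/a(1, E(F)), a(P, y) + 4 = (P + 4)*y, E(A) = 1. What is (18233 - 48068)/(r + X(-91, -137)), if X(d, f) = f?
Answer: 1105/56165771 ≈ 1.9674e-5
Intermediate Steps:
a(P, y) = -4 + y*(4 + P) (a(P, y) = -4 + (P + 4)*y = -4 + (4 + P)*y = -4 + y*(4 + P))
U(F) = 1 (U(F) = 1/(-4 + 4*1 + 1*1) = 1/(-4 + 4 + 1) = 1/1 = 1)
r = -1516475680 (r = -2*(19159 + 1)*(24809 + 14765) = -38320*39574 = -2*758237840 = -1516475680)
(18233 - 48068)/(r + X(-91, -137)) = (18233 - 48068)/(-1516475680 - 137) = -29835/(-1516475817) = -29835*(-1/1516475817) = 1105/56165771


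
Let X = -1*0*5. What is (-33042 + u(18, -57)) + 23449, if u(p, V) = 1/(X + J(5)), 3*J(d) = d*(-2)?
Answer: -95933/10 ≈ -9593.3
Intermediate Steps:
J(d) = -2*d/3 (J(d) = (d*(-2))/3 = (-2*d)/3 = -2*d/3)
X = 0 (X = 0*5 = 0)
u(p, V) = -3/10 (u(p, V) = 1/(0 - ⅔*5) = 1/(0 - 10/3) = 1/(-10/3) = -3/10)
(-33042 + u(18, -57)) + 23449 = (-33042 - 3/10) + 23449 = -330423/10 + 23449 = -95933/10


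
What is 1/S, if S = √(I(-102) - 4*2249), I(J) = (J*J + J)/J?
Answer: -I*√9097/9097 ≈ -0.010485*I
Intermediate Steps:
I(J) = (J + J²)/J (I(J) = (J² + J)/J = (J + J²)/J)
S = I*√9097 (S = √((1 - 102) - 4*2249) = √(-101 - 8996) = √(-9097) = I*√9097 ≈ 95.378*I)
1/S = 1/(I*√9097) = -I*√9097/9097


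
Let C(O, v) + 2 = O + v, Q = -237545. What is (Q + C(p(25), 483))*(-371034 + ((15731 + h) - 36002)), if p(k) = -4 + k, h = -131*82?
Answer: 95302427021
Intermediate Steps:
h = -10742
C(O, v) = -2 + O + v (C(O, v) = -2 + (O + v) = -2 + O + v)
(Q + C(p(25), 483))*(-371034 + ((15731 + h) - 36002)) = (-237545 + (-2 + (-4 + 25) + 483))*(-371034 + ((15731 - 10742) - 36002)) = (-237545 + (-2 + 21 + 483))*(-371034 + (4989 - 36002)) = (-237545 + 502)*(-371034 - 31013) = -237043*(-402047) = 95302427021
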